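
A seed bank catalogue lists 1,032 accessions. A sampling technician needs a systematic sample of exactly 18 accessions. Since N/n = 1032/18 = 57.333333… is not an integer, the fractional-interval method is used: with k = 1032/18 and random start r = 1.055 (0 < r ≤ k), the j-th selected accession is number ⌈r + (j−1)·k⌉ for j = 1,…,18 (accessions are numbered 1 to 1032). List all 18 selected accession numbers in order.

j=1: r + 0k = 1.055 → ⌈·⌉ = 2
j=2: r + 1k = 58.388333… → ⌈·⌉ = 59
j=3: r + 2k = 115.721666… → ⌈·⌉ = 116
j=4: r + 3k = 173.055 → ⌈·⌉ = 174
j=5: r + 4k = 230.388333… → ⌈·⌉ = 231
j=6: r + 5k = 287.721666… → ⌈·⌉ = 288
j=7: r + 6k = 345.055 → ⌈·⌉ = 346
j=8: r + 7k = 402.388333… → ⌈·⌉ = 403
j=9: r + 8k = 459.721666… → ⌈·⌉ = 460
j=10: r + 9k = 517.055 → ⌈·⌉ = 518
j=11: r + 10k = 574.388333… → ⌈·⌉ = 575
j=12: r + 11k = 631.721666… → ⌈·⌉ = 632
j=13: r + 12k = 689.055 → ⌈·⌉ = 690
j=14: r + 13k = 746.388333… → ⌈·⌉ = 747
j=15: r + 14k = 803.721666… → ⌈·⌉ = 804
j=16: r + 15k = 861.055 → ⌈·⌉ = 862
j=17: r + 16k = 918.388333… → ⌈·⌉ = 919
j=18: r + 17k = 975.721666… → ⌈·⌉ = 976

2, 59, 116, 174, 231, 288, 346, 403, 460, 518, 575, 632, 690, 747, 804, 862, 919, 976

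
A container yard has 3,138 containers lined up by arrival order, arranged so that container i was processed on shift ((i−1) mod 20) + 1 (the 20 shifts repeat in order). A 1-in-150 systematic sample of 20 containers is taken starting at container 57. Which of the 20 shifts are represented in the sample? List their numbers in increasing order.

Consecutive selections differ by k = 150, so their shift numbers differ by 150 mod 20 = 10.
gcd(150, 20) = 10, so the sample visits 20/10 = 2 distinct residues mod 20.
Start 57 is shift 17; the shifts hit are 7, 17.

7, 17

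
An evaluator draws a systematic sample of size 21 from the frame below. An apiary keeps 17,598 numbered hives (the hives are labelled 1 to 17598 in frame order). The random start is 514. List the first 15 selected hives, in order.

514, 1352, 2190, 3028, 3866, 4704, 5542, 6380, 7218, 8056, 8894, 9732, 10570, 11408, 12246

k = N/n = 17598/21 = 838
hive 1: 514
hive 2: 514 + 838 = 1352
hive 3: 1352 + 838 = 2190
hive 4: 2190 + 838 = 3028
hive 5: 3028 + 838 = 3866
hive 6: 3866 + 838 = 4704
hive 7: 4704 + 838 = 5542
hive 8: 5542 + 838 = 6380
hive 9: 6380 + 838 = 7218
hive 10: 7218 + 838 = 8056
hive 11: 8056 + 838 = 8894
hive 12: 8894 + 838 = 9732
hive 13: 9732 + 838 = 10570
hive 14: 10570 + 838 = 11408
hive 15: 11408 + 838 = 12246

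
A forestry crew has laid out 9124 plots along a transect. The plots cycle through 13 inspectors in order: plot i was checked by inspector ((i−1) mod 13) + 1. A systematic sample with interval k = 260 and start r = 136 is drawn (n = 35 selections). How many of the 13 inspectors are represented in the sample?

Consecutive selections differ by k = 260, so their inspector numbers differ by 260 mod 13 = 0.
gcd(260, 13) = 13, so the sample visits 13/13 = 1 distinct residues mod 13.
Start 136 is inspector 6; the inspectors hit are 6.

1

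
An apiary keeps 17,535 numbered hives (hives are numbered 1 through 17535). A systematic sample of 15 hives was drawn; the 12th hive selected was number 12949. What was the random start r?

90

k = 17535/15 = 1169
r = 12949 − (12−1)×1169 = 12949 − 12859 = 90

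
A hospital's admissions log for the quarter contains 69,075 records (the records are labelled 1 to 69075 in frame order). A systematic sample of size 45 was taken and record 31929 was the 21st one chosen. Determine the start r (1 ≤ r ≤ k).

k = 69075/45 = 1535
r = 31929 − (21−1)×1535 = 31929 − 30700 = 1229

1229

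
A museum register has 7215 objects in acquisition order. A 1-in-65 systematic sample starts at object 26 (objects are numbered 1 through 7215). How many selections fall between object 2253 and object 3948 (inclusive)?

k = 65
First selection ≥ 2253: 26 + ⌈(2253−26)/65⌉·65 = 26 + 35×65 = 2301
Last selection ≤ 3948: 26 + ⌊(3948−26)/65⌋·65 = 26 + 60×65 = 3926
Count = 60 − 35 + 1 = 26

26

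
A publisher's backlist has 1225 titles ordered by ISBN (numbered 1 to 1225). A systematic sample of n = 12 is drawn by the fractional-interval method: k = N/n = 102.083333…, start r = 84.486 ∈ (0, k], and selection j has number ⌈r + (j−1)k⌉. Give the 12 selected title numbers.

85, 187, 289, 391, 493, 595, 697, 800, 902, 1004, 1106, 1208

j=1: r + 0k = 84.486 → ⌈·⌉ = 85
j=2: r + 1k = 186.569333… → ⌈·⌉ = 187
j=3: r + 2k = 288.652666… → ⌈·⌉ = 289
j=4: r + 3k = 390.736 → ⌈·⌉ = 391
j=5: r + 4k = 492.819333… → ⌈·⌉ = 493
j=6: r + 5k = 594.902666… → ⌈·⌉ = 595
j=7: r + 6k = 696.986 → ⌈·⌉ = 697
j=8: r + 7k = 799.069333… → ⌈·⌉ = 800
j=9: r + 8k = 901.152666… → ⌈·⌉ = 902
j=10: r + 9k = 1003.236 → ⌈·⌉ = 1004
j=11: r + 10k = 1105.319333… → ⌈·⌉ = 1106
j=12: r + 11k = 1207.402666… → ⌈·⌉ = 1208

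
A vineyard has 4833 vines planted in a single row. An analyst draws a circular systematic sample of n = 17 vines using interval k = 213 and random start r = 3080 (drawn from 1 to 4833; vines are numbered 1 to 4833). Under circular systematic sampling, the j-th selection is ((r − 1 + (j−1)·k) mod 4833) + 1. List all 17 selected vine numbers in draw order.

Selection 1: 3080
Selection 2: 3080 + 213 = 3293
Selection 3: 3293 + 213 = 3506
Selection 4: 3506 + 213 = 3719
Selection 5: 3719 + 213 = 3932
Selection 6: 3932 + 213 = 4145
Selection 7: 4145 + 213 = 4358
Selection 8: 4358 + 213 = 4571
Selection 9: 4571 + 213 = 4784
Selection 10: 4784 + 213 = 4997 → 4997 − 4833 = 164
Selection 11: 164 + 213 = 377
Selection 12: 377 + 213 = 590
Selection 13: 590 + 213 = 803
Selection 14: 803 + 213 = 1016
Selection 15: 1016 + 213 = 1229
Selection 16: 1229 + 213 = 1442
Selection 17: 1442 + 213 = 1655

3080, 3293, 3506, 3719, 3932, 4145, 4358, 4571, 4784, 164, 377, 590, 803, 1016, 1229, 1442, 1655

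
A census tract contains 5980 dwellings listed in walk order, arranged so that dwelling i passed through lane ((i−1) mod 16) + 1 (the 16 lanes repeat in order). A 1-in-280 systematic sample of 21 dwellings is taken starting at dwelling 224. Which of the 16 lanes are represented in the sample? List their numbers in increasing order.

Consecutive selections differ by k = 280, so their lane numbers differ by 280 mod 16 = 8.
gcd(280, 16) = 8, so the sample visits 16/8 = 2 distinct residues mod 16.
Start 224 is lane 16; the lanes hit are 8, 16.

8, 16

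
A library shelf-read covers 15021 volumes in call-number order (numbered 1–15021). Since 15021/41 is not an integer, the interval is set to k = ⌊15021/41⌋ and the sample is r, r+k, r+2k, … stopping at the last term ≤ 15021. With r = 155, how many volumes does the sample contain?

41

k = ⌊15021/41⌋ = 366
Achieved size = ⌊(15021 − 155)/366⌋ + 1 = ⌊14866/366⌋ + 1 = 40 + 1 = 41
(last selection: 155 + 40×366 = 14795 ≤ 15021; next would be 15161 > 15021)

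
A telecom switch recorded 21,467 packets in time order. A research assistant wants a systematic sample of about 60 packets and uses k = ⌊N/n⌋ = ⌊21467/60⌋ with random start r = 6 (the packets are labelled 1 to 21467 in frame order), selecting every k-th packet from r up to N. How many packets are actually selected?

61

k = ⌊21467/60⌋ = 357
Achieved size = ⌊(21467 − 6)/357⌋ + 1 = ⌊21461/357⌋ + 1 = 60 + 1 = 61
(last selection: 6 + 60×357 = 21426 ≤ 21467; next would be 21783 > 21467)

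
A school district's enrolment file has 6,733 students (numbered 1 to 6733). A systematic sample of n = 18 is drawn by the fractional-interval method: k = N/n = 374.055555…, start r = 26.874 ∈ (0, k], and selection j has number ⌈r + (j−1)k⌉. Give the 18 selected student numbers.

27, 401, 775, 1150, 1524, 1898, 2272, 2646, 3020, 3394, 3768, 4142, 4516, 4890, 5264, 5638, 6012, 6386

j=1: r + 0k = 26.874 → ⌈·⌉ = 27
j=2: r + 1k = 400.929555… → ⌈·⌉ = 401
j=3: r + 2k = 774.985111… → ⌈·⌉ = 775
j=4: r + 3k = 1149.040666… → ⌈·⌉ = 1150
j=5: r + 4k = 1523.096222… → ⌈·⌉ = 1524
j=6: r + 5k = 1897.151777… → ⌈·⌉ = 1898
j=7: r + 6k = 2271.207333… → ⌈·⌉ = 2272
j=8: r + 7k = 2645.262888… → ⌈·⌉ = 2646
j=9: r + 8k = 3019.318444… → ⌈·⌉ = 3020
j=10: r + 9k = 3393.374 → ⌈·⌉ = 3394
j=11: r + 10k = 3767.429555… → ⌈·⌉ = 3768
j=12: r + 11k = 4141.485111… → ⌈·⌉ = 4142
j=13: r + 12k = 4515.540666… → ⌈·⌉ = 4516
j=14: r + 13k = 4889.596222… → ⌈·⌉ = 4890
j=15: r + 14k = 5263.651777… → ⌈·⌉ = 5264
j=16: r + 15k = 5637.707333… → ⌈·⌉ = 5638
j=17: r + 16k = 6011.762888… → ⌈·⌉ = 6012
j=18: r + 17k = 6385.818444… → ⌈·⌉ = 6386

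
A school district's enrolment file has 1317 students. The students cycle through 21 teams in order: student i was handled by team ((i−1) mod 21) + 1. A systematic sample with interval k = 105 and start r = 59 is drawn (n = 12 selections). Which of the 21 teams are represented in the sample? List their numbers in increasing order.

Consecutive selections differ by k = 105, so their team numbers differ by 105 mod 21 = 0.
gcd(105, 21) = 21, so the sample visits 21/21 = 1 distinct residues mod 21.
Start 59 is team 17; the teams hit are 17.

17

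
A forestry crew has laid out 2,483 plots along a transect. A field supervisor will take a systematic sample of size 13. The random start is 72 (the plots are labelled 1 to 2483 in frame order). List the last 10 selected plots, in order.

k = N/n = 2483/13 = 191
4th selection = 72 + 3×191 = 645
5th: 645 + 191 = 836
6th: 836 + 191 = 1027
7th: 1027 + 191 = 1218
8th: 1218 + 191 = 1409
9th: 1409 + 191 = 1600
10th: 1600 + 191 = 1791
11th: 1791 + 191 = 1982
12th: 1982 + 191 = 2173
13th: 2173 + 191 = 2364

645, 836, 1027, 1218, 1409, 1600, 1791, 1982, 2173, 2364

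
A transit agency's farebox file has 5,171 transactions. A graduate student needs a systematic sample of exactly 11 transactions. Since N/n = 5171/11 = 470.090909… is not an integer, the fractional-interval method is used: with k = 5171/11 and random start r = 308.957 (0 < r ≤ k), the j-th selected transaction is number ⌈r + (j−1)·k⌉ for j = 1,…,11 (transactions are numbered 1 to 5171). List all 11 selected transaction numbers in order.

309, 780, 1250, 1720, 2190, 2660, 3130, 3600, 4070, 4540, 5010

j=1: r + 0k = 308.957 → ⌈·⌉ = 309
j=2: r + 1k = 779.047909… → ⌈·⌉ = 780
j=3: r + 2k = 1249.138818… → ⌈·⌉ = 1250
j=4: r + 3k = 1719.229727… → ⌈·⌉ = 1720
j=5: r + 4k = 2189.320636… → ⌈·⌉ = 2190
j=6: r + 5k = 2659.411545… → ⌈·⌉ = 2660
j=7: r + 6k = 3129.502454… → ⌈·⌉ = 3130
j=8: r + 7k = 3599.593363… → ⌈·⌉ = 3600
j=9: r + 8k = 4069.684272… → ⌈·⌉ = 4070
j=10: r + 9k = 4539.775181… → ⌈·⌉ = 4540
j=11: r + 10k = 5009.866090… → ⌈·⌉ = 5010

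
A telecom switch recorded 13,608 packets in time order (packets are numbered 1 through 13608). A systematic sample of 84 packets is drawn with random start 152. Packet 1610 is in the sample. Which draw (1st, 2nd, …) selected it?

10

k = 13608/84 = 162
position = (1610 − 152)/162 + 1 = 1458/162 + 1 = 9 + 1 = 10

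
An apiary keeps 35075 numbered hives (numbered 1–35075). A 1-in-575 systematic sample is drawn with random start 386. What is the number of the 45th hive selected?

k = 575
45th selection = r + (45−1)·k = 386 + 44×575 = 386 + 25300 = 25686

25686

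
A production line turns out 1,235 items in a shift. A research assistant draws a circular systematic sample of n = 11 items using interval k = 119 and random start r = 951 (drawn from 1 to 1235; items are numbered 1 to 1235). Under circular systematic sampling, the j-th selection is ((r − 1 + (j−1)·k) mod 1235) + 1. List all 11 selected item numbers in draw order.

951, 1070, 1189, 73, 192, 311, 430, 549, 668, 787, 906

Selection 1: 951
Selection 2: 951 + 119 = 1070
Selection 3: 1070 + 119 = 1189
Selection 4: 1189 + 119 = 1308 → 1308 − 1235 = 73
Selection 5: 73 + 119 = 192
Selection 6: 192 + 119 = 311
Selection 7: 311 + 119 = 430
Selection 8: 430 + 119 = 549
Selection 9: 549 + 119 = 668
Selection 10: 668 + 119 = 787
Selection 11: 787 + 119 = 906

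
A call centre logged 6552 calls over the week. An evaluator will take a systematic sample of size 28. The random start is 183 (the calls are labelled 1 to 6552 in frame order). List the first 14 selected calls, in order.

183, 417, 651, 885, 1119, 1353, 1587, 1821, 2055, 2289, 2523, 2757, 2991, 3225

k = N/n = 6552/28 = 234
call 1: 183
call 2: 183 + 234 = 417
call 3: 417 + 234 = 651
call 4: 651 + 234 = 885
call 5: 885 + 234 = 1119
call 6: 1119 + 234 = 1353
call 7: 1353 + 234 = 1587
call 8: 1587 + 234 = 1821
call 9: 1821 + 234 = 2055
call 10: 2055 + 234 = 2289
call 11: 2289 + 234 = 2523
call 12: 2523 + 234 = 2757
call 13: 2757 + 234 = 2991
call 14: 2991 + 234 = 3225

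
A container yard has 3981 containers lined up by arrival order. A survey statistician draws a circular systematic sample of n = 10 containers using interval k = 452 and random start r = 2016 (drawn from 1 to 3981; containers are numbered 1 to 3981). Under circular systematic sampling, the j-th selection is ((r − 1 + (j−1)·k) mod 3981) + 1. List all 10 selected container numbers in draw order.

Selection 1: 2016
Selection 2: 2016 + 452 = 2468
Selection 3: 2468 + 452 = 2920
Selection 4: 2920 + 452 = 3372
Selection 5: 3372 + 452 = 3824
Selection 6: 3824 + 452 = 4276 → 4276 − 3981 = 295
Selection 7: 295 + 452 = 747
Selection 8: 747 + 452 = 1199
Selection 9: 1199 + 452 = 1651
Selection 10: 1651 + 452 = 2103

2016, 2468, 2920, 3372, 3824, 295, 747, 1199, 1651, 2103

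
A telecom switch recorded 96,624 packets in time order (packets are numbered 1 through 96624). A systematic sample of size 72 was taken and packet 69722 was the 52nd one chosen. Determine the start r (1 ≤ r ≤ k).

k = 96624/72 = 1342
r = 69722 − (52−1)×1342 = 69722 − 68442 = 1280

1280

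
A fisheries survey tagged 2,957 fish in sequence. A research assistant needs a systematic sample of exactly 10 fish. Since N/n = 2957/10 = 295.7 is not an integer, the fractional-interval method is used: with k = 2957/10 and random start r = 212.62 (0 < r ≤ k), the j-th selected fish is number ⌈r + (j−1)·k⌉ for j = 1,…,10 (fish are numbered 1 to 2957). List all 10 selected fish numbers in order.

213, 509, 805, 1100, 1396, 1692, 1987, 2283, 2579, 2874

j=1: r + 0k = 212.62 → ⌈·⌉ = 213
j=2: r + 1k = 508.32 → ⌈·⌉ = 509
j=3: r + 2k = 804.02 → ⌈·⌉ = 805
j=4: r + 3k = 1099.72 → ⌈·⌉ = 1100
j=5: r + 4k = 1395.42 → ⌈·⌉ = 1396
j=6: r + 5k = 1691.12 → ⌈·⌉ = 1692
j=7: r + 6k = 1986.82 → ⌈·⌉ = 1987
j=8: r + 7k = 2282.52 → ⌈·⌉ = 2283
j=9: r + 8k = 2578.22 → ⌈·⌉ = 2579
j=10: r + 9k = 2873.92 → ⌈·⌉ = 2874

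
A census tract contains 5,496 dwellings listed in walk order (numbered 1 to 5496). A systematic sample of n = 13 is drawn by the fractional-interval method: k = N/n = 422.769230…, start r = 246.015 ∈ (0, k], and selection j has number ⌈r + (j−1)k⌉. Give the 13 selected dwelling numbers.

j=1: r + 0k = 246.015 → ⌈·⌉ = 247
j=2: r + 1k = 668.784230… → ⌈·⌉ = 669
j=3: r + 2k = 1091.553461… → ⌈·⌉ = 1092
j=4: r + 3k = 1514.322692… → ⌈·⌉ = 1515
j=5: r + 4k = 1937.091923… → ⌈·⌉ = 1938
j=6: r + 5k = 2359.861153… → ⌈·⌉ = 2360
j=7: r + 6k = 2782.630384… → ⌈·⌉ = 2783
j=8: r + 7k = 3205.399615… → ⌈·⌉ = 3206
j=9: r + 8k = 3628.168846… → ⌈·⌉ = 3629
j=10: r + 9k = 4050.938076… → ⌈·⌉ = 4051
j=11: r + 10k = 4473.707307… → ⌈·⌉ = 4474
j=12: r + 11k = 4896.476538… → ⌈·⌉ = 4897
j=13: r + 12k = 5319.245769… → ⌈·⌉ = 5320

247, 669, 1092, 1515, 1938, 2360, 2783, 3206, 3629, 4051, 4474, 4897, 5320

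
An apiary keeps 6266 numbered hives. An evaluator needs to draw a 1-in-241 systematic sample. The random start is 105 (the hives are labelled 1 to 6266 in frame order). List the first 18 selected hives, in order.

hive 1: 105
hive 2: 105 + 241 = 346
hive 3: 346 + 241 = 587
hive 4: 587 + 241 = 828
hive 5: 828 + 241 = 1069
hive 6: 1069 + 241 = 1310
hive 7: 1310 + 241 = 1551
hive 8: 1551 + 241 = 1792
hive 9: 1792 + 241 = 2033
hive 10: 2033 + 241 = 2274
hive 11: 2274 + 241 = 2515
hive 12: 2515 + 241 = 2756
hive 13: 2756 + 241 = 2997
hive 14: 2997 + 241 = 3238
hive 15: 3238 + 241 = 3479
hive 16: 3479 + 241 = 3720
hive 17: 3720 + 241 = 3961
hive 18: 3961 + 241 = 4202

105, 346, 587, 828, 1069, 1310, 1551, 1792, 2033, 2274, 2515, 2756, 2997, 3238, 3479, 3720, 3961, 4202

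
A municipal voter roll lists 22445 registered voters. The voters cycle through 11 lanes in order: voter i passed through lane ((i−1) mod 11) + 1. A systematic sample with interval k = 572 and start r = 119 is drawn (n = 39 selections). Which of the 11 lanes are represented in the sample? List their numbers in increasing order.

9

Consecutive selections differ by k = 572, so their lane numbers differ by 572 mod 11 = 0.
gcd(572, 11) = 11, so the sample visits 11/11 = 1 distinct residues mod 11.
Start 119 is lane 9; the lanes hit are 9.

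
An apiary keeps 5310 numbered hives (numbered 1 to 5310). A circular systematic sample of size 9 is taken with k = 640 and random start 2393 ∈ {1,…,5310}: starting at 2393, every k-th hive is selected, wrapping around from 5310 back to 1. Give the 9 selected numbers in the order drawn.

2393, 3033, 3673, 4313, 4953, 283, 923, 1563, 2203

Selection 1: 2393
Selection 2: 2393 + 640 = 3033
Selection 3: 3033 + 640 = 3673
Selection 4: 3673 + 640 = 4313
Selection 5: 4313 + 640 = 4953
Selection 6: 4953 + 640 = 5593 → 5593 − 5310 = 283
Selection 7: 283 + 640 = 923
Selection 8: 923 + 640 = 1563
Selection 9: 1563 + 640 = 2203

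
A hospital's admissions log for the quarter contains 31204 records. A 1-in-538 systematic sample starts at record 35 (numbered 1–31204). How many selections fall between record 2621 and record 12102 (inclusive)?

k = 538
First selection ≥ 2621: 35 + ⌈(2621−35)/538⌉·538 = 35 + 5×538 = 2725
Last selection ≤ 12102: 35 + ⌊(12102−35)/538⌋·538 = 35 + 22×538 = 11871
Count = 22 − 5 + 1 = 18

18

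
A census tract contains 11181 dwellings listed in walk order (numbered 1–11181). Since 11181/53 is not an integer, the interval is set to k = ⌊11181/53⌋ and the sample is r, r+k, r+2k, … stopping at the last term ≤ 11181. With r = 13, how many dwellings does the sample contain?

k = ⌊11181/53⌋ = 210
Achieved size = ⌊(11181 − 13)/210⌋ + 1 = ⌊11168/210⌋ + 1 = 53 + 1 = 54
(last selection: 13 + 53×210 = 11143 ≤ 11181; next would be 11353 > 11181)

54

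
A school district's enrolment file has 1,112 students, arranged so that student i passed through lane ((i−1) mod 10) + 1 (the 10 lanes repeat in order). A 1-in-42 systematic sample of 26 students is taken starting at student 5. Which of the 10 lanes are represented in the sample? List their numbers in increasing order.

1, 3, 5, 7, 9

Consecutive selections differ by k = 42, so their lane numbers differ by 42 mod 10 = 2.
gcd(42, 10) = 2, so the sample visits 10/2 = 5 distinct residues mod 10.
Start 5 is lane 5; the lanes hit are 1, 3, 5, 7, 9.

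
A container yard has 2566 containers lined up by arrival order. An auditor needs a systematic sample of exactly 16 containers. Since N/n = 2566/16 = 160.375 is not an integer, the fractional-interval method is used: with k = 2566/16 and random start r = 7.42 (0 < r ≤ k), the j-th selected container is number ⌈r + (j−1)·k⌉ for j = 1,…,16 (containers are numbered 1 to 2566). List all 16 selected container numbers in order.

8, 168, 329, 489, 649, 810, 970, 1131, 1291, 1451, 1612, 1772, 1932, 2093, 2253, 2414

j=1: r + 0k = 7.42 → ⌈·⌉ = 8
j=2: r + 1k = 167.795 → ⌈·⌉ = 168
j=3: r + 2k = 328.17 → ⌈·⌉ = 329
j=4: r + 3k = 488.545 → ⌈·⌉ = 489
j=5: r + 4k = 648.92 → ⌈·⌉ = 649
j=6: r + 5k = 809.295 → ⌈·⌉ = 810
j=7: r + 6k = 969.67 → ⌈·⌉ = 970
j=8: r + 7k = 1130.045 → ⌈·⌉ = 1131
j=9: r + 8k = 1290.42 → ⌈·⌉ = 1291
j=10: r + 9k = 1450.795 → ⌈·⌉ = 1451
j=11: r + 10k = 1611.17 → ⌈·⌉ = 1612
j=12: r + 11k = 1771.545 → ⌈·⌉ = 1772
j=13: r + 12k = 1931.92 → ⌈·⌉ = 1932
j=14: r + 13k = 2092.295 → ⌈·⌉ = 2093
j=15: r + 14k = 2252.67 → ⌈·⌉ = 2253
j=16: r + 15k = 2413.045 → ⌈·⌉ = 2414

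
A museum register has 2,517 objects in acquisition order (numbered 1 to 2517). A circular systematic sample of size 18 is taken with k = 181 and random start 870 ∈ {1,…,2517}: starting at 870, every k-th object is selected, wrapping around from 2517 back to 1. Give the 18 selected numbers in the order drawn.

870, 1051, 1232, 1413, 1594, 1775, 1956, 2137, 2318, 2499, 163, 344, 525, 706, 887, 1068, 1249, 1430

Selection 1: 870
Selection 2: 870 + 181 = 1051
Selection 3: 1051 + 181 = 1232
Selection 4: 1232 + 181 = 1413
Selection 5: 1413 + 181 = 1594
Selection 6: 1594 + 181 = 1775
Selection 7: 1775 + 181 = 1956
Selection 8: 1956 + 181 = 2137
Selection 9: 2137 + 181 = 2318
Selection 10: 2318 + 181 = 2499
Selection 11: 2499 + 181 = 2680 → 2680 − 2517 = 163
Selection 12: 163 + 181 = 344
Selection 13: 344 + 181 = 525
Selection 14: 525 + 181 = 706
Selection 15: 706 + 181 = 887
Selection 16: 887 + 181 = 1068
Selection 17: 1068 + 181 = 1249
Selection 18: 1249 + 181 = 1430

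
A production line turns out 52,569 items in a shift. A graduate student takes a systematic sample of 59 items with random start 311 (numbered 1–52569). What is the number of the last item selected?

51989

k = 52569/59 = 891
59th selection = r + (59−1)·k = 311 + 58×891 = 311 + 51678 = 51989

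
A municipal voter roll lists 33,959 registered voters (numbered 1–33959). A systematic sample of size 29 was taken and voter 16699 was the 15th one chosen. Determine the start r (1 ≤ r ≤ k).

k = 33959/29 = 1171
r = 16699 − (15−1)×1171 = 16699 − 16394 = 305

305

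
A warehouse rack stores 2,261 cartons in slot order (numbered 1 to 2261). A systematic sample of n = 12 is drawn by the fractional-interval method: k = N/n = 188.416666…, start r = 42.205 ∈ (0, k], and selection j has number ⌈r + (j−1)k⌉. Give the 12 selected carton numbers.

j=1: r + 0k = 42.205 → ⌈·⌉ = 43
j=2: r + 1k = 230.621666… → ⌈·⌉ = 231
j=3: r + 2k = 419.038333… → ⌈·⌉ = 420
j=4: r + 3k = 607.455 → ⌈·⌉ = 608
j=5: r + 4k = 795.871666… → ⌈·⌉ = 796
j=6: r + 5k = 984.288333… → ⌈·⌉ = 985
j=7: r + 6k = 1172.705 → ⌈·⌉ = 1173
j=8: r + 7k = 1361.121666… → ⌈·⌉ = 1362
j=9: r + 8k = 1549.538333… → ⌈·⌉ = 1550
j=10: r + 9k = 1737.955 → ⌈·⌉ = 1738
j=11: r + 10k = 1926.371666… → ⌈·⌉ = 1927
j=12: r + 11k = 2114.788333… → ⌈·⌉ = 2115

43, 231, 420, 608, 796, 985, 1173, 1362, 1550, 1738, 1927, 2115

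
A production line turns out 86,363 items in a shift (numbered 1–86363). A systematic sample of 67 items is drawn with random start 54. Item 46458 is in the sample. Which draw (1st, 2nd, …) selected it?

37

k = 86363/67 = 1289
position = (46458 − 54)/1289 + 1 = 46404/1289 + 1 = 36 + 1 = 37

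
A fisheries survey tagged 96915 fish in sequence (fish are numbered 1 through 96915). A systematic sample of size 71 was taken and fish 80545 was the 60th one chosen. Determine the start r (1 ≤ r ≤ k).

10

k = 96915/71 = 1365
r = 80545 − (60−1)×1365 = 80545 − 80535 = 10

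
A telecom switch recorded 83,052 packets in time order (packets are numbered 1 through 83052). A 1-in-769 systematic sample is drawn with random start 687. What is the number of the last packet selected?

82970

k = 769
108th selection = r + (108−1)·k = 687 + 107×769 = 687 + 82283 = 82970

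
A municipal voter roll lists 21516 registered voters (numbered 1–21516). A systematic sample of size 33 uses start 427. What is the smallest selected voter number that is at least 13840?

k = 21516/33 = 652
Steps past start: ⌈(13840 − 427)/652⌉ = ⌈13413/652⌉ = 21
Selected voter: 427 + 21×652 = 14119

14119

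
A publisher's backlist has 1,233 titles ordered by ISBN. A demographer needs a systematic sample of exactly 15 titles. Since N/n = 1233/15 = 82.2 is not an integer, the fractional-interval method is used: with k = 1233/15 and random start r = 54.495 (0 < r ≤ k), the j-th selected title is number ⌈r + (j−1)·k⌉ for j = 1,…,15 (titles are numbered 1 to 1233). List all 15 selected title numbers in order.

55, 137, 219, 302, 384, 466, 548, 630, 713, 795, 877, 959, 1041, 1124, 1206

j=1: r + 0k = 54.495 → ⌈·⌉ = 55
j=2: r + 1k = 136.695 → ⌈·⌉ = 137
j=3: r + 2k = 218.895 → ⌈·⌉ = 219
j=4: r + 3k = 301.095 → ⌈·⌉ = 302
j=5: r + 4k = 383.295 → ⌈·⌉ = 384
j=6: r + 5k = 465.495 → ⌈·⌉ = 466
j=7: r + 6k = 547.695 → ⌈·⌉ = 548
j=8: r + 7k = 629.895 → ⌈·⌉ = 630
j=9: r + 8k = 712.095 → ⌈·⌉ = 713
j=10: r + 9k = 794.295 → ⌈·⌉ = 795
j=11: r + 10k = 876.495 → ⌈·⌉ = 877
j=12: r + 11k = 958.695 → ⌈·⌉ = 959
j=13: r + 12k = 1040.895 → ⌈·⌉ = 1041
j=14: r + 13k = 1123.095 → ⌈·⌉ = 1124
j=15: r + 14k = 1205.295 → ⌈·⌉ = 1206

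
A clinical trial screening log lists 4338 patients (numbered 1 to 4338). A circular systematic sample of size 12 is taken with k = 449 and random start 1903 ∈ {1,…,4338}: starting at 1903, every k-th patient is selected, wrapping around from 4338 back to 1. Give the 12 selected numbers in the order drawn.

Selection 1: 1903
Selection 2: 1903 + 449 = 2352
Selection 3: 2352 + 449 = 2801
Selection 4: 2801 + 449 = 3250
Selection 5: 3250 + 449 = 3699
Selection 6: 3699 + 449 = 4148
Selection 7: 4148 + 449 = 4597 → 4597 − 4338 = 259
Selection 8: 259 + 449 = 708
Selection 9: 708 + 449 = 1157
Selection 10: 1157 + 449 = 1606
Selection 11: 1606 + 449 = 2055
Selection 12: 2055 + 449 = 2504

1903, 2352, 2801, 3250, 3699, 4148, 259, 708, 1157, 1606, 2055, 2504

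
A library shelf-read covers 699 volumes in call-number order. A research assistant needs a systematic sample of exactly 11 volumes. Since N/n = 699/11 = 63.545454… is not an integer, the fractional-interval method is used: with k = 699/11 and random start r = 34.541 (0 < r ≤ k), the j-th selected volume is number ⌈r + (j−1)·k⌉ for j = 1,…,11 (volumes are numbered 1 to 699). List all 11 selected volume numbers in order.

35, 99, 162, 226, 289, 353, 416, 480, 543, 607, 670

j=1: r + 0k = 34.541 → ⌈·⌉ = 35
j=2: r + 1k = 98.086454… → ⌈·⌉ = 99
j=3: r + 2k = 161.631909… → ⌈·⌉ = 162
j=4: r + 3k = 225.177363… → ⌈·⌉ = 226
j=5: r + 4k = 288.722818… → ⌈·⌉ = 289
j=6: r + 5k = 352.268272… → ⌈·⌉ = 353
j=7: r + 6k = 415.813727… → ⌈·⌉ = 416
j=8: r + 7k = 479.359181… → ⌈·⌉ = 480
j=9: r + 8k = 542.904636… → ⌈·⌉ = 543
j=10: r + 9k = 606.450090… → ⌈·⌉ = 607
j=11: r + 10k = 669.995545… → ⌈·⌉ = 670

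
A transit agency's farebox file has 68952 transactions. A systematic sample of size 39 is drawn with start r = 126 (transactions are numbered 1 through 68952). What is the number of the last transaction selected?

67310

k = 68952/39 = 1768
39th selection = r + (39−1)·k = 126 + 38×1768 = 126 + 67184 = 67310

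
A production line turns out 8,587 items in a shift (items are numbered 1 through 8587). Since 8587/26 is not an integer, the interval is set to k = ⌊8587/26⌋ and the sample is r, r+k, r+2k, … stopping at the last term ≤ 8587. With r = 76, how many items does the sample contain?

k = ⌊8587/26⌋ = 330
Achieved size = ⌊(8587 − 76)/330⌋ + 1 = ⌊8511/330⌋ + 1 = 25 + 1 = 26
(last selection: 76 + 25×330 = 8326 ≤ 8587; next would be 8656 > 8587)

26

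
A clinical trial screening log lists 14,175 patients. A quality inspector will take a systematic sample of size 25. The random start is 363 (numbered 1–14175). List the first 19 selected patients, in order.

363, 930, 1497, 2064, 2631, 3198, 3765, 4332, 4899, 5466, 6033, 6600, 7167, 7734, 8301, 8868, 9435, 10002, 10569

k = N/n = 14175/25 = 567
patient 1: 363
patient 2: 363 + 567 = 930
patient 3: 930 + 567 = 1497
patient 4: 1497 + 567 = 2064
patient 5: 2064 + 567 = 2631
patient 6: 2631 + 567 = 3198
patient 7: 3198 + 567 = 3765
patient 8: 3765 + 567 = 4332
patient 9: 4332 + 567 = 4899
patient 10: 4899 + 567 = 5466
patient 11: 5466 + 567 = 6033
patient 12: 6033 + 567 = 6600
patient 13: 6600 + 567 = 7167
patient 14: 7167 + 567 = 7734
patient 15: 7734 + 567 = 8301
patient 16: 8301 + 567 = 8868
patient 17: 8868 + 567 = 9435
patient 18: 9435 + 567 = 10002
patient 19: 10002 + 567 = 10569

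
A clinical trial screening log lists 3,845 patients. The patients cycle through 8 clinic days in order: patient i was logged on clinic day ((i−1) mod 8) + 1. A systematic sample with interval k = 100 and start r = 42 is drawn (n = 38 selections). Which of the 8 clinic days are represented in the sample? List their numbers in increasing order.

2, 6

Consecutive selections differ by k = 100, so their clinic day numbers differ by 100 mod 8 = 4.
gcd(100, 8) = 4, so the sample visits 8/4 = 2 distinct residues mod 8.
Start 42 is clinic day 2; the clinic days hit are 2, 6.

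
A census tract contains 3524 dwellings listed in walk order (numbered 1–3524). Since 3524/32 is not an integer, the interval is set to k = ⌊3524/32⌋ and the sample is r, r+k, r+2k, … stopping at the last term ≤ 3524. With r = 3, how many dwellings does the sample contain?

33

k = ⌊3524/32⌋ = 110
Achieved size = ⌊(3524 − 3)/110⌋ + 1 = ⌊3521/110⌋ + 1 = 32 + 1 = 33
(last selection: 3 + 32×110 = 3523 ≤ 3524; next would be 3633 > 3524)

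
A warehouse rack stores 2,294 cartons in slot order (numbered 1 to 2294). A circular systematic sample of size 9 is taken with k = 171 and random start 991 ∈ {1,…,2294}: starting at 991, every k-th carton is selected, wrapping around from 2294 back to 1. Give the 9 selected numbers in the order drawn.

Selection 1: 991
Selection 2: 991 + 171 = 1162
Selection 3: 1162 + 171 = 1333
Selection 4: 1333 + 171 = 1504
Selection 5: 1504 + 171 = 1675
Selection 6: 1675 + 171 = 1846
Selection 7: 1846 + 171 = 2017
Selection 8: 2017 + 171 = 2188
Selection 9: 2188 + 171 = 2359 → 2359 − 2294 = 65

991, 1162, 1333, 1504, 1675, 1846, 2017, 2188, 65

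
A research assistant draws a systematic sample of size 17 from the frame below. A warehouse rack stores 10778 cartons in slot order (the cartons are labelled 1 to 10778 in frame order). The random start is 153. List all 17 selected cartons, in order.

k = N/n = 10778/17 = 634
carton 1: 153
carton 2: 153 + 634 = 787
carton 3: 787 + 634 = 1421
carton 4: 1421 + 634 = 2055
carton 5: 2055 + 634 = 2689
carton 6: 2689 + 634 = 3323
carton 7: 3323 + 634 = 3957
carton 8: 3957 + 634 = 4591
carton 9: 4591 + 634 = 5225
carton 10: 5225 + 634 = 5859
carton 11: 5859 + 634 = 6493
carton 12: 6493 + 634 = 7127
carton 13: 7127 + 634 = 7761
carton 14: 7761 + 634 = 8395
carton 15: 8395 + 634 = 9029
carton 16: 9029 + 634 = 9663
carton 17: 9663 + 634 = 10297

153, 787, 1421, 2055, 2689, 3323, 3957, 4591, 5225, 5859, 6493, 7127, 7761, 8395, 9029, 9663, 10297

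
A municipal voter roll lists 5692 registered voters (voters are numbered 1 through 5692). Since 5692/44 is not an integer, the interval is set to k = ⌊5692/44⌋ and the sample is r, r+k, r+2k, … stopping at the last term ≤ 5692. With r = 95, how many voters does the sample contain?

k = ⌊5692/44⌋ = 129
Achieved size = ⌊(5692 − 95)/129⌋ + 1 = ⌊5597/129⌋ + 1 = 43 + 1 = 44
(last selection: 95 + 43×129 = 5642 ≤ 5692; next would be 5771 > 5692)

44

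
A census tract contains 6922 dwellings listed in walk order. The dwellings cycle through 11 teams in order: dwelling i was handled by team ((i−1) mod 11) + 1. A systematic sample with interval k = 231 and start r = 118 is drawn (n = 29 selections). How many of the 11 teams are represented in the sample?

1

Consecutive selections differ by k = 231, so their team numbers differ by 231 mod 11 = 0.
gcd(231, 11) = 11, so the sample visits 11/11 = 1 distinct residues mod 11.
Start 118 is team 8; the teams hit are 8.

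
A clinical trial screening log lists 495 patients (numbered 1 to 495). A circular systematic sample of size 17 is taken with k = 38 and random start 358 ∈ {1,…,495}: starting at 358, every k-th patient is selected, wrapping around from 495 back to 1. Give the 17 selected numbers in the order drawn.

358, 396, 434, 472, 15, 53, 91, 129, 167, 205, 243, 281, 319, 357, 395, 433, 471

Selection 1: 358
Selection 2: 358 + 38 = 396
Selection 3: 396 + 38 = 434
Selection 4: 434 + 38 = 472
Selection 5: 472 + 38 = 510 → 510 − 495 = 15
Selection 6: 15 + 38 = 53
Selection 7: 53 + 38 = 91
Selection 8: 91 + 38 = 129
Selection 9: 129 + 38 = 167
Selection 10: 167 + 38 = 205
Selection 11: 205 + 38 = 243
Selection 12: 243 + 38 = 281
Selection 13: 281 + 38 = 319
Selection 14: 319 + 38 = 357
Selection 15: 357 + 38 = 395
Selection 16: 395 + 38 = 433
Selection 17: 433 + 38 = 471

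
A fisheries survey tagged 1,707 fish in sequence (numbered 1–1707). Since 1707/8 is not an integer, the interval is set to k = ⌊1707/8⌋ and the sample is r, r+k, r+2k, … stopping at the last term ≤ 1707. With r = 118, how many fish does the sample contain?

k = ⌊1707/8⌋ = 213
Achieved size = ⌊(1707 − 118)/213⌋ + 1 = ⌊1589/213⌋ + 1 = 7 + 1 = 8
(last selection: 118 + 7×213 = 1609 ≤ 1707; next would be 1822 > 1707)

8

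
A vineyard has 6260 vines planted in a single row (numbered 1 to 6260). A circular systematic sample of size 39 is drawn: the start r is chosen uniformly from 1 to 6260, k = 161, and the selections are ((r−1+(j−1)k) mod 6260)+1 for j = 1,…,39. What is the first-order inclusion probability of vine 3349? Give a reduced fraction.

For each position j, as r ranges over 1…6260 the j-th selection hits every vine exactly once, so vine 3349 is selected for exactly 39 of the 6260 starts.
Inclusion probability = 39/6260.

39/6260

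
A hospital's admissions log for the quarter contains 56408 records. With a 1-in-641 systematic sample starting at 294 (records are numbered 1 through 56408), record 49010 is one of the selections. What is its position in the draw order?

k = 641
position = (49010 − 294)/641 + 1 = 48716/641 + 1 = 76 + 1 = 77

77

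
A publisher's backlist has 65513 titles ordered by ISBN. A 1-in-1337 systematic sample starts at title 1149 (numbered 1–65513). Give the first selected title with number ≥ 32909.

k = 1337
Steps past start: ⌈(32909 − 1149)/1337⌉ = ⌈31760/1337⌉ = 24
Selected title: 1149 + 24×1337 = 33237

33237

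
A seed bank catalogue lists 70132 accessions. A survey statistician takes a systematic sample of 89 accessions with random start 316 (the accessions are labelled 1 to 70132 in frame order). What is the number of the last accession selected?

69660

k = 70132/89 = 788
89th selection = r + (89−1)·k = 316 + 88×788 = 316 + 69344 = 69660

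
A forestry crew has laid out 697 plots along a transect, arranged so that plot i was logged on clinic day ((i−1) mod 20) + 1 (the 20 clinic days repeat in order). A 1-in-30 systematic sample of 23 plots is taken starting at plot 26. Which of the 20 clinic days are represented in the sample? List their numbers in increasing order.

6, 16

Consecutive selections differ by k = 30, so their clinic day numbers differ by 30 mod 20 = 10.
gcd(30, 20) = 10, so the sample visits 20/10 = 2 distinct residues mod 20.
Start 26 is clinic day 6; the clinic days hit are 6, 16.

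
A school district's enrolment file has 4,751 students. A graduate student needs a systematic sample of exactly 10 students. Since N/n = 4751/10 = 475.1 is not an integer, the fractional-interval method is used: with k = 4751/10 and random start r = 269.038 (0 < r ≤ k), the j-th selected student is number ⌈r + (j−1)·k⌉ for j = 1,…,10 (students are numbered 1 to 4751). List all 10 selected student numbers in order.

j=1: r + 0k = 269.038 → ⌈·⌉ = 270
j=2: r + 1k = 744.138 → ⌈·⌉ = 745
j=3: r + 2k = 1219.238 → ⌈·⌉ = 1220
j=4: r + 3k = 1694.338 → ⌈·⌉ = 1695
j=5: r + 4k = 2169.438 → ⌈·⌉ = 2170
j=6: r + 5k = 2644.538 → ⌈·⌉ = 2645
j=7: r + 6k = 3119.638 → ⌈·⌉ = 3120
j=8: r + 7k = 3594.738 → ⌈·⌉ = 3595
j=9: r + 8k = 4069.838 → ⌈·⌉ = 4070
j=10: r + 9k = 4544.938 → ⌈·⌉ = 4545

270, 745, 1220, 1695, 2170, 2645, 3120, 3595, 4070, 4545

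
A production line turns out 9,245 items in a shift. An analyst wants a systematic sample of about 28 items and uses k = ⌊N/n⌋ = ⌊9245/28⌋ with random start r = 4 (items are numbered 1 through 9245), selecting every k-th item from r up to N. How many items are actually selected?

29

k = ⌊9245/28⌋ = 330
Achieved size = ⌊(9245 − 4)/330⌋ + 1 = ⌊9241/330⌋ + 1 = 28 + 1 = 29
(last selection: 4 + 28×330 = 9244 ≤ 9245; next would be 9574 > 9245)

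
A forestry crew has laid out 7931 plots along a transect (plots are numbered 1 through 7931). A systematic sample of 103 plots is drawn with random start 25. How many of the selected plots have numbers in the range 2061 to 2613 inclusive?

7

k = 7931/103 = 77
First selection ≥ 2061: 25 + ⌈(2061−25)/77⌉·77 = 25 + 27×77 = 2104
Last selection ≤ 2613: 25 + ⌊(2613−25)/77⌋·77 = 25 + 33×77 = 2566
Count = 33 − 27 + 1 = 7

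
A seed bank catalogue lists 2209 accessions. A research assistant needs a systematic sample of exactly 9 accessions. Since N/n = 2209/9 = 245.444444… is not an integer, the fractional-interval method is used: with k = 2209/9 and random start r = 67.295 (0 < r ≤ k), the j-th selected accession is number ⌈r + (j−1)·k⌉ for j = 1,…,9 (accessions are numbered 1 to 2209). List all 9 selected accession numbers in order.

68, 313, 559, 804, 1050, 1295, 1540, 1786, 2031

j=1: r + 0k = 67.295 → ⌈·⌉ = 68
j=2: r + 1k = 312.739444… → ⌈·⌉ = 313
j=3: r + 2k = 558.183888… → ⌈·⌉ = 559
j=4: r + 3k = 803.628333… → ⌈·⌉ = 804
j=5: r + 4k = 1049.072777… → ⌈·⌉ = 1050
j=6: r + 5k = 1294.517222… → ⌈·⌉ = 1295
j=7: r + 6k = 1539.961666… → ⌈·⌉ = 1540
j=8: r + 7k = 1785.406111… → ⌈·⌉ = 1786
j=9: r + 8k = 2030.850555… → ⌈·⌉ = 2031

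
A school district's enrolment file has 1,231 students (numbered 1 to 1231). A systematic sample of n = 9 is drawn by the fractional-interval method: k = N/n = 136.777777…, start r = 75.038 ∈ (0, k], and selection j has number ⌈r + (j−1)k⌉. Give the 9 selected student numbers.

76, 212, 349, 486, 623, 759, 896, 1033, 1170

j=1: r + 0k = 75.038 → ⌈·⌉ = 76
j=2: r + 1k = 211.815777… → ⌈·⌉ = 212
j=3: r + 2k = 348.593555… → ⌈·⌉ = 349
j=4: r + 3k = 485.371333… → ⌈·⌉ = 486
j=5: r + 4k = 622.149111… → ⌈·⌉ = 623
j=6: r + 5k = 758.926888… → ⌈·⌉ = 759
j=7: r + 6k = 895.704666… → ⌈·⌉ = 896
j=8: r + 7k = 1032.482444… → ⌈·⌉ = 1033
j=9: r + 8k = 1169.260222… → ⌈·⌉ = 1170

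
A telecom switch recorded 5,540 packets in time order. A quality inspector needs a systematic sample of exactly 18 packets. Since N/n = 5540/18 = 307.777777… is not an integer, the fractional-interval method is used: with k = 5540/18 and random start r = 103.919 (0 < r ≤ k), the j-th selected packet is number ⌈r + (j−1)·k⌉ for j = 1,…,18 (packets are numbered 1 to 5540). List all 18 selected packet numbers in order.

j=1: r + 0k = 103.919 → ⌈·⌉ = 104
j=2: r + 1k = 411.696777… → ⌈·⌉ = 412
j=3: r + 2k = 719.474555… → ⌈·⌉ = 720
j=4: r + 3k = 1027.252333… → ⌈·⌉ = 1028
j=5: r + 4k = 1335.030111… → ⌈·⌉ = 1336
j=6: r + 5k = 1642.807888… → ⌈·⌉ = 1643
j=7: r + 6k = 1950.585666… → ⌈·⌉ = 1951
j=8: r + 7k = 2258.363444… → ⌈·⌉ = 2259
j=9: r + 8k = 2566.141222… → ⌈·⌉ = 2567
j=10: r + 9k = 2873.919 → ⌈·⌉ = 2874
j=11: r + 10k = 3181.696777… → ⌈·⌉ = 3182
j=12: r + 11k = 3489.474555… → ⌈·⌉ = 3490
j=13: r + 12k = 3797.252333… → ⌈·⌉ = 3798
j=14: r + 13k = 4105.030111… → ⌈·⌉ = 4106
j=15: r + 14k = 4412.807888… → ⌈·⌉ = 4413
j=16: r + 15k = 4720.585666… → ⌈·⌉ = 4721
j=17: r + 16k = 5028.363444… → ⌈·⌉ = 5029
j=18: r + 17k = 5336.141222… → ⌈·⌉ = 5337

104, 412, 720, 1028, 1336, 1643, 1951, 2259, 2567, 2874, 3182, 3490, 3798, 4106, 4413, 4721, 5029, 5337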